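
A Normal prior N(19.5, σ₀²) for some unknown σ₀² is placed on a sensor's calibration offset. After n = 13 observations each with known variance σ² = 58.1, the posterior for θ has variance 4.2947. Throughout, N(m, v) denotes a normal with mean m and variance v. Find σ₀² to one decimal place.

σ₀² = 110.0

Posterior precision equals prior precision plus data precision: 1/σ_n² = 1/σ₀² + n/σ².
So 1/σ₀² = 1/4.2947 − 13/58.1 = 0.232845 − 0.223752 = 0.009093.
Hence σ₀² = 1/0.009093 ≈ 110.0.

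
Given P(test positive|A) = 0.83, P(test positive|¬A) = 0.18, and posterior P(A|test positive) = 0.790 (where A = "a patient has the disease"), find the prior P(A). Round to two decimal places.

Bayes' rule in odds form gives O(A|E) = O(A)·[P(E|A)/P(E|¬A)], hence O(A) = O(A|E)/LR.
Posterior odds = 0.790/(1−0.790) = 3.7619. LR = 0.83/0.18 = 4.6111.
Prior odds = 3.7619/4.6111 = 0.8158, so P(A) = 0.8158/(1+0.8158) ≈ 0.45.

P(A) = 0.45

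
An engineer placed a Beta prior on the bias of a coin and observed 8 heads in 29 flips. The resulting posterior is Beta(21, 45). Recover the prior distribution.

Beta(13, 24)

Under Beta–binomial conjugacy the posterior parameters are (a+s, b+f).
Subtract the data counts: 21−8=13, 45−21=24.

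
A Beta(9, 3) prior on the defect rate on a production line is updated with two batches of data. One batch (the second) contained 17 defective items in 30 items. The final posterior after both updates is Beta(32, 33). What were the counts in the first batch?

Sequential conjugate updates are equivalent to a single update on the pooled data, so total successes = posterior α − prior α and total failures = posterior β − prior β.
Total across both batches: 32−9=23 defective items, 33−3=30 good items.
Subtract the second batch: 23−17=6 defective items and 30−13=17 good items.

6 defective items and 17 good items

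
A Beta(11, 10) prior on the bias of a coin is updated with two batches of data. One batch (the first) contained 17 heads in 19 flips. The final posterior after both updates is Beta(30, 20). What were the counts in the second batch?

Because Beta–binomial updating is additive in the counts, the combined data contributed (α_post−α_prior, β_post−β_prior) successes and failures.
Total across both batches: 30−11=19 heads, 20−10=10 tails.
Subtract the first batch: 19−17=2 heads and 10−2=8 tails.

2 heads and 8 tails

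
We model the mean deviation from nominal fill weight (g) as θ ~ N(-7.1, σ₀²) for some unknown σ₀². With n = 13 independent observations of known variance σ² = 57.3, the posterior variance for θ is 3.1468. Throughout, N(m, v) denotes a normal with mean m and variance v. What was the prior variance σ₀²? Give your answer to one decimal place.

Posterior precision equals prior precision plus data precision: 1/σ_n² = 1/σ₀² + n/σ².
So 1/σ₀² = 1/3.1468 − 13/57.3 = 0.317783 − 0.226876 = 0.090907.
Hence σ₀² = 1/0.090907 ≈ 11.0.

σ₀² = 11.0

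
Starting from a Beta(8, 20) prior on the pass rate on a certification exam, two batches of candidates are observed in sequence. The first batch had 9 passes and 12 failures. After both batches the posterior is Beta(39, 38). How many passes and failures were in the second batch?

Sequential conjugate updates are equivalent to a single update on the pooled data, so total successes = posterior α − prior α and total failures = posterior β − prior β.
Total across both batches: 39−8=31 passes, 38−20=18 failures.
Subtract the first batch: 31−9=22 passes and 18−12=6 failures.

22 passes and 6 failures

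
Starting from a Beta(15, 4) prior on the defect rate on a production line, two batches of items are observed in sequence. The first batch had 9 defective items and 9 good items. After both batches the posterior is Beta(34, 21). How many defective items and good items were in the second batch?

Because Beta–binomial updating is additive in the counts, the combined data contributed (α_post−α_prior, β_post−β_prior) successes and failures.
Total across both batches: 34−15=19 defective items, 21−4=17 good items.
Subtract the first batch: 19−9=10 defective items and 17−9=8 good items.

10 defective items and 8 good items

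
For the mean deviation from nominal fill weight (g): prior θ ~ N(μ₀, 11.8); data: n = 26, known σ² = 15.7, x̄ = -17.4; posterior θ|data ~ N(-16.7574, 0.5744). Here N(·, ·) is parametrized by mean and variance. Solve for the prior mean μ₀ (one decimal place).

With known observation variance, the Normal–Normal posterior has precision τ_n = τ₀ + n/σ² and mean μ_n = (τ₀μ₀ + (n/σ²)x̄)/τ_n.
Here τ₀ = 1/11.8 = 0.084746 and τ_data = 26/15.7 = 1.656051, so τ_n = 1.740797.
Rearranging for μ₀: μ₀ = (μ_n·τ_n − τ_data·x̄)/τ₀ = (-16.7574·1.740797 − 1.656051·-17.4) / 0.084746 = -0.355944/0.084746 ≈ -4.2.

μ₀ = -4.2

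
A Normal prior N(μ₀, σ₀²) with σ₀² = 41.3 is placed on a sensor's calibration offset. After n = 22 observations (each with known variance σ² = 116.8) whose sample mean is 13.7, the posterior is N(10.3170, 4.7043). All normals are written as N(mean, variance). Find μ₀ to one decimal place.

μ₀ = -16.0

With known observation variance, the Normal–Normal posterior has precision τ_n = τ₀ + n/σ² and mean μ_n = (τ₀μ₀ + (n/σ²)x̄)/τ_n.
Here τ₀ = 1/41.3 = 0.024213 and τ_data = 22/116.8 = 0.188356, so τ_n = 0.212569.
Rearranging for μ₀: μ₀ = (μ_n·τ_n − τ_data·x̄)/τ₀ = (10.3170·0.212569 − 0.188356·13.7) / 0.024213 = -0.387403/0.024213 ≈ -16.0.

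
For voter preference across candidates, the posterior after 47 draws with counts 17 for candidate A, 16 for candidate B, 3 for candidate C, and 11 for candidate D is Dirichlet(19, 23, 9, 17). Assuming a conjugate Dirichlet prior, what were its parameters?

For a Dirichlet(α) prior with multinomial counts c, the posterior is Dirichlet(α + c) componentwise.
Subtract each count from the matching posterior parameter: 19−17=2, 23−16=7, 9−3=6, 17−11=6.

Dirichlet(2, 7, 6, 6)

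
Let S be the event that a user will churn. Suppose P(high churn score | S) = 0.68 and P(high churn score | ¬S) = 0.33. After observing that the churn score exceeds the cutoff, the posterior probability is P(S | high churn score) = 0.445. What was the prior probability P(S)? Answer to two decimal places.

Bayes' rule in odds form gives O(S|E) = O(S)·[P(E|S)/P(E|¬S)], hence O(S) = O(S|E)/LR.
Posterior odds = 0.445/(1−0.445) = 0.8018. LR = 0.68/0.33 = 2.0606.
Prior odds = 0.8018/2.0606 = 0.3891, so P(S) = 0.3891/(1+0.3891) ≈ 0.28.

P(S) = 0.28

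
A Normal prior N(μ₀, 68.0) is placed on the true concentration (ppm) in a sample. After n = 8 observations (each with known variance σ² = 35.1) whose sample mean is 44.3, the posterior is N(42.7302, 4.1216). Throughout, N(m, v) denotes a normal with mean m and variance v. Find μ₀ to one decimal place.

With known observation variance, the Normal–Normal posterior has precision τ_n = τ₀ + n/σ² and mean μ_n = (τ₀μ₀ + (n/σ²)x̄)/τ_n.
Here τ₀ = 1/68.0 = 0.014706 and τ_data = 8/35.1 = 0.227920, so τ_n = 0.242626.
Rearranging for μ₀: μ₀ = (μ_n·τ_n − τ_data·x̄)/τ₀ = (42.7302·0.242626 − 0.227920·44.3) / 0.014706 = 0.270602/0.014706 ≈ 18.4.

μ₀ = 18.4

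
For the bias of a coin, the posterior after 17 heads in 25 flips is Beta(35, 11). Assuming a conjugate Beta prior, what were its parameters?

Beta is conjugate to the binomial likelihood: posterior = Beta(α+s, β+f).
So α = 35 − 17 = 18 and β = 11 − 8 = 3.

Beta(18, 3)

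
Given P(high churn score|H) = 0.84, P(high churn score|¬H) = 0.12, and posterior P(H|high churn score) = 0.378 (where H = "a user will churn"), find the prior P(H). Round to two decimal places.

In odds form, posterior odds = prior odds × likelihood ratio, so prior odds = posterior odds ÷ LR.
Posterior odds = 0.378/(1−0.378) = 0.6077. LR = 0.84/0.12 = 7.0000.
Prior odds = 0.6077/7.0000 = 0.0868, so P(H) = 0.0868/(1+0.0868) ≈ 0.08.

P(H) = 0.08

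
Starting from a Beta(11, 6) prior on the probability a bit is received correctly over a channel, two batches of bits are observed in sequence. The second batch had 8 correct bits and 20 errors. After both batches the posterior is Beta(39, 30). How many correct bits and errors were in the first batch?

20 correct bits and 4 errors

Because Beta–binomial updating is additive in the counts, the combined data contributed (α_post−α_prior, β_post−β_prior) successes and failures.
Total across both batches: 39−11=28 correct bits, 30−6=24 errors.
Subtract the second batch: 28−8=20 correct bits and 24−20=4 errors.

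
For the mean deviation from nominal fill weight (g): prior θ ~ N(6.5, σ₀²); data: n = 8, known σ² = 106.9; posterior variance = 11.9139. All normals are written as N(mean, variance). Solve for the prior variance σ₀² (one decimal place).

σ₀² = 109.9

Posterior precision equals prior precision plus data precision: 1/σ_n² = 1/σ₀² + n/σ².
So 1/σ₀² = 1/11.9139 − 8/106.9 = 0.083936 − 0.074836 = 0.009100.
Hence σ₀² = 1/0.009100 ≈ 109.9.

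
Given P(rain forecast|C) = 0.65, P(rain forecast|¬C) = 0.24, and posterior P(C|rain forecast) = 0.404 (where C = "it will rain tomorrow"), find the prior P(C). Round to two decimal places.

In odds form, posterior odds = prior odds × likelihood ratio, so prior odds = posterior odds ÷ LR.
Posterior odds = 0.404/(1−0.404) = 0.6779. LR = 0.65/0.24 = 2.7083.
Prior odds = 0.6779/2.7083 = 0.2503, so P(C) = 0.2503/(1+0.2503) ≈ 0.20.

P(C) = 0.20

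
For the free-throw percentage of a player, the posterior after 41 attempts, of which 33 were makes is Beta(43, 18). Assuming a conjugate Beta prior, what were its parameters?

Beta(10, 10)

Under Beta–binomial conjugacy the posterior parameters are (a+s, b+f).
So a = 43 − 33 = 10 and b = 18 − 8 = 10.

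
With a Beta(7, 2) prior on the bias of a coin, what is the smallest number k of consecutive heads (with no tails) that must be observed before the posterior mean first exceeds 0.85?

After k heads and 0 tails the posterior is Beta(7+k, 2), with mean (7+k)/(7+2+k).
Set (7+k)/(9+k) > 0.85 and solve: k > (0.85·9 − 7)/(1 − 0.85) = 4.333.
The smallest integer exceeding 4.333 is 5, and checking k=5: (12)/(14) = 0.8571 > 0.85.

k = 5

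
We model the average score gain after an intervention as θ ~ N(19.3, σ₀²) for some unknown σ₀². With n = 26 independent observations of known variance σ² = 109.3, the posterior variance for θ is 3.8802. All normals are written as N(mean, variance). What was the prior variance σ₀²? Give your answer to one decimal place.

For the Normal–Normal model with known σ², precisions add: τ_n = τ₀ + n/σ².
So 1/σ₀² = 1/3.8802 − 26/109.3 = 0.257719 − 0.237877 = 0.019842.
Hence σ₀² = 1/0.019842 ≈ 50.4.

σ₀² = 50.4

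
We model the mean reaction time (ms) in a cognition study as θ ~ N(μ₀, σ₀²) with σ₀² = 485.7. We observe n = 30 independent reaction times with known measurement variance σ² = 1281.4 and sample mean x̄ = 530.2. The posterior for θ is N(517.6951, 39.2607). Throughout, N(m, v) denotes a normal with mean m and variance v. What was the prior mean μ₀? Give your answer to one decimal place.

The posterior mean is a precision-weighted average: μ_n = (τ₀μ₀ + τ_data·x̄)/(τ₀+τ_data), with τ₀=1/σ₀² and τ_data=n/σ².
Here τ₀ = 1/485.7 = 0.002059 and τ_data = 30/1281.4 = 0.023412, so τ_n = 0.025471.
Rearranging for μ₀: μ₀ = (μ_n·τ_n − τ_data·x̄)/τ₀ = (517.6951·0.025471 − 0.023412·530.2) / 0.002059 = 0.773169/0.002059 ≈ 375.5.

μ₀ = 375.5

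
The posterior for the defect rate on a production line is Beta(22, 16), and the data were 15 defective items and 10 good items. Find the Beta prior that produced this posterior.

Under Beta–binomial conjugacy the posterior parameters are (a+s, b+f).
Subtract the data counts: 22−15=7, 16−10=6.

Beta(7, 6)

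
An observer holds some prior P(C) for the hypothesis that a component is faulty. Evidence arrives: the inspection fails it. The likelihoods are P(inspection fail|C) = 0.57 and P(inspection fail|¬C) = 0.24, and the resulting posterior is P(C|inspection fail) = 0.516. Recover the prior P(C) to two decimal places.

Bayes' rule in odds form gives O(C|E) = O(C)·[P(E|C)/P(E|¬C)], hence O(C) = O(C|E)/LR.
Posterior odds = 0.516/(1−0.516) = 1.0661. LR = 0.57/0.24 = 2.3750.
Prior odds = 1.0661/2.3750 = 0.4489, so P(C) = 0.4489/(1+0.4489) ≈ 0.31.

P(C) = 0.31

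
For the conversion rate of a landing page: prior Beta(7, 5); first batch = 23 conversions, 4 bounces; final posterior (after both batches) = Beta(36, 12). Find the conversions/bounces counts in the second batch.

6 conversions and 3 bounces

Sequential conjugate updates are equivalent to a single update on the pooled data, so total successes = posterior α − prior α and total failures = posterior β − prior β.
Total across both batches: 36−7=29 conversions, 12−5=7 bounces.
Subtract the first batch: 29−23=6 conversions and 7−4=3 bounces.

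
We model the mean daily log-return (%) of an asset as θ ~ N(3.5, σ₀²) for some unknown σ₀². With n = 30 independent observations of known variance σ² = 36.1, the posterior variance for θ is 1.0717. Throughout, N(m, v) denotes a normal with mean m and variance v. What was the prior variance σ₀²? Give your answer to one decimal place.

σ₀² = 9.8

For the Normal–Normal model with known σ², precisions add: τ_n = τ₀ + n/σ².
So 1/σ₀² = 1/1.0717 − 30/36.1 = 0.933097 − 0.831025 = 0.102072.
Hence σ₀² = 1/0.102072 ≈ 9.8.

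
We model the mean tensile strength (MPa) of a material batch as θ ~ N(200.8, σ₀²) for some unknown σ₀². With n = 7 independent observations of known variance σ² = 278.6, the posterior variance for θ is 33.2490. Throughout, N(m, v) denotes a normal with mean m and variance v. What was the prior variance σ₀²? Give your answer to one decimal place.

σ₀² = 202.0

Posterior precision equals prior precision plus data precision: 1/σ_n² = 1/σ₀² + n/σ².
So 1/σ₀² = 1/33.2490 − 7/278.6 = 0.030076 − 0.025126 = 0.004950.
Hence σ₀² = 1/0.004950 ≈ 202.0.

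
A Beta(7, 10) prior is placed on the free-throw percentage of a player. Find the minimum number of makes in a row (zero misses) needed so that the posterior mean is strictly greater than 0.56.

After k makes and 0 misses the posterior is Beta(7+k, 10), with mean (7+k)/(7+10+k).
Set (7+k)/(17+k) > 0.56 and solve: k > (0.56·17 − 7)/(1 − 0.56) = 5.727.
The smallest integer exceeding 5.727 is 6.

k = 6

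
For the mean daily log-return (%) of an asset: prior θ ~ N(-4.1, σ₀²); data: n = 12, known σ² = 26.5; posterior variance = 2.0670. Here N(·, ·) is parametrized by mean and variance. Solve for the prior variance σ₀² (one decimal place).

For the Normal–Normal model with known σ², precisions add: τ_n = τ₀ + n/σ².
So 1/σ₀² = 1/2.0670 − 12/26.5 = 0.483793 − 0.452830 = 0.030963.
Hence σ₀² = 1/0.030963 ≈ 32.3.

σ₀² = 32.3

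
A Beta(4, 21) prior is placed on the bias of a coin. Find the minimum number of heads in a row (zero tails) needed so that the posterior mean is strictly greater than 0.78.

k = 71

After k heads and 0 tails the posterior is Beta(4+k, 21), with mean (4+k)/(4+21+k).
Set (4+k)/(25+k) > 0.78 and solve: k > (0.78·25 − 4)/(1 − 0.78) = 70.455.
The smallest integer exceeding 70.455 is 71.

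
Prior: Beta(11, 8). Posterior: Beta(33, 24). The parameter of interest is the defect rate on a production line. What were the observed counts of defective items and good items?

A Beta(α, β) prior with s successes and f failures in binomial data gives a Beta(α+s, β+f) posterior.
So s = 33 − 11 = 22 and f = 24 − 8 = 16.

22 defective items and 16 good items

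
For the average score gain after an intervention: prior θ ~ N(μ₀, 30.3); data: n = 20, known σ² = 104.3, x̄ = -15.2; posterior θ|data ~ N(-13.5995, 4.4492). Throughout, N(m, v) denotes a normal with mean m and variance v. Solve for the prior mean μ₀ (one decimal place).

With known observation variance, the Normal–Normal posterior has precision τ_n = τ₀ + n/σ² and mean μ_n = (τ₀μ₀ + (n/σ²)x̄)/τ_n.
Here τ₀ = 1/30.3 = 0.033003 and τ_data = 20/104.3 = 0.191755, so τ_n = 0.224758.
Rearranging for μ₀: μ₀ = (μ_n·τ_n − τ_data·x̄)/τ₀ = (-13.5995·0.224758 − 0.191755·-15.2) / 0.033003 = -0.141920/0.033003 ≈ -4.3.

μ₀ = -4.3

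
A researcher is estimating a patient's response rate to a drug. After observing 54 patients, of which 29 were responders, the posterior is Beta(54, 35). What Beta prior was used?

Beta is conjugate to the binomial likelihood: posterior = Beta(a+s, b+f).
So a = 54 − 29 = 25 and b = 35 − 25 = 10.

Beta(25, 10)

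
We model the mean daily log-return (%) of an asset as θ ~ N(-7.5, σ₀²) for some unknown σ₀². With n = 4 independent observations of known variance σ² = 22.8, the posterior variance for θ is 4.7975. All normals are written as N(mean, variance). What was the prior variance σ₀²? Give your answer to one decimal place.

For the Normal–Normal model with known σ², precisions add: τ_n = τ₀ + n/σ².
So 1/σ₀² = 1/4.7975 − 4/22.8 = 0.208442 − 0.175439 = 0.033003.
Hence σ₀² = 1/0.033003 ≈ 30.3.

σ₀² = 30.3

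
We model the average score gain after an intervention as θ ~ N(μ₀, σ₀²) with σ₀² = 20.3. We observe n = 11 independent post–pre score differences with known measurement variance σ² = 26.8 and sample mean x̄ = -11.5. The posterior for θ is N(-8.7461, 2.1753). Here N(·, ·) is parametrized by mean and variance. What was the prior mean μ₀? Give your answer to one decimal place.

μ₀ = 14.2

With known observation variance, the Normal–Normal posterior has precision τ_n = τ₀ + n/σ² and mean μ_n = (τ₀μ₀ + (n/σ²)x̄)/τ_n.
Here τ₀ = 1/20.3 = 0.049261 and τ_data = 11/26.8 = 0.410448, so τ_n = 0.459709.
Rearranging for μ₀: μ₀ = (μ_n·τ_n − τ_data·x̄)/τ₀ = (-8.7461·0.459709 − 0.410448·-11.5) / 0.049261 = 0.699491/0.049261 ≈ 14.2.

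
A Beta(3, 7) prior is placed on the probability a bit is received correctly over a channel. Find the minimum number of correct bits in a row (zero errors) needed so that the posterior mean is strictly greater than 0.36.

k = 1

After k correct bits and 0 errors the posterior is Beta(3+k, 7), with mean (3+k)/(3+7+k).
Set (3+k)/(10+k) > 0.36 and solve: k > (0.36·10 − 3)/(1 − 0.36) = 0.938.
The smallest integer exceeding 0.938 is 1.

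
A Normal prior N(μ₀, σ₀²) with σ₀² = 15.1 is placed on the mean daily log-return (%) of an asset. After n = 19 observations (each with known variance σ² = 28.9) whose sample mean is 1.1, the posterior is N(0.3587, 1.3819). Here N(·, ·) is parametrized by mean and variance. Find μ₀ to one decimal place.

The posterior mean is a precision-weighted average: μ_n = (τ₀μ₀ + τ_data·x̄)/(τ₀+τ_data), with τ₀=1/σ₀² and τ_data=n/σ².
Here τ₀ = 1/15.1 = 0.066225 and τ_data = 19/28.9 = 0.657439, so τ_n = 0.723664.
Rearranging for μ₀: μ₀ = (μ_n·τ_n − τ_data·x̄)/τ₀ = (0.3587·0.723664 − 0.657439·1.1) / 0.066225 = -0.463605/0.066225 ≈ -7.0.

μ₀ = -7.0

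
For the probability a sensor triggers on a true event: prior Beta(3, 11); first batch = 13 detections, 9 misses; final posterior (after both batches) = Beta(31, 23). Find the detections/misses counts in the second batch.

15 detections and 3 misses

Because Beta–binomial updating is additive in the counts, the combined data contributed (α_post−α_prior, β_post−β_prior) successes and failures.
Total across both batches: 31−3=28 detections, 23−11=12 misses.
Subtract the first batch: 28−13=15 detections and 12−9=3 misses.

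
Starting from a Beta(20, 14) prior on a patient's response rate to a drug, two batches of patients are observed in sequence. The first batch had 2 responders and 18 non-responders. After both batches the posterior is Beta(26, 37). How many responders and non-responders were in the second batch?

Because Beta–binomial updating is additive in the counts, the combined data contributed (α_post−α_prior, β_post−β_prior) successes and failures.
Total across both batches: 26−20=6 responders, 37−14=23 non-responders.
Subtract the first batch: 6−2=4 responders and 23−18=5 non-responders.

4 responders and 5 non-responders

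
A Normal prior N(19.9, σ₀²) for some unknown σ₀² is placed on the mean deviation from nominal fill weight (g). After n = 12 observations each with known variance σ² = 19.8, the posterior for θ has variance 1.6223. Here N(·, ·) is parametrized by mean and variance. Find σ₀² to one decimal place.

σ₀² = 96.6

Posterior precision equals prior precision plus data precision: 1/σ_n² = 1/σ₀² + n/σ².
So 1/σ₀² = 1/1.6223 − 12/19.8 = 0.616409 − 0.606061 = 0.010348.
Hence σ₀² = 1/0.010348 ≈ 96.6.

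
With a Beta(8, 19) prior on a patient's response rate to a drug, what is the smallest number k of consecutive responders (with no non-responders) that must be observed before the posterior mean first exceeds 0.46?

After k responders and 0 non-responders the posterior is Beta(8+k, 19), with mean (8+k)/(8+19+k).
Set (8+k)/(27+k) > 0.46 and solve: k > (0.46·27 − 8)/(1 − 0.46) = 8.185.
The smallest integer exceeding 8.185 is 9, and checking k=9: (17)/(36) = 0.4722 > 0.46.

k = 9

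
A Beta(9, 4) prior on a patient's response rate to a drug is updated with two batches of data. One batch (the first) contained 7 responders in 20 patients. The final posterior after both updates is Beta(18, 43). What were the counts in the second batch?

2 responders and 26 non-responders

Sequential conjugate updates are equivalent to a single update on the pooled data, so total successes = posterior α − prior α and total failures = posterior β − prior β.
Total across both batches: 18−9=9 responders, 43−4=39 non-responders.
Subtract the first batch: 9−7=2 responders and 39−13=26 non-responders.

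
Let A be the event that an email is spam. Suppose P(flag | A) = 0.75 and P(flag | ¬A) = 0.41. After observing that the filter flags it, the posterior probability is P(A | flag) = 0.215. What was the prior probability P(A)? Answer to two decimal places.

In odds form, posterior odds = prior odds × likelihood ratio, so prior odds = posterior odds ÷ LR.
Posterior odds = 0.215/(1−0.215) = 0.2739. LR = 0.75/0.41 = 1.8293.
Prior odds = 0.2739/1.8293 = 0.1497, so P(A) = 0.1497/(1+0.1497) ≈ 0.13.

P(A) = 0.13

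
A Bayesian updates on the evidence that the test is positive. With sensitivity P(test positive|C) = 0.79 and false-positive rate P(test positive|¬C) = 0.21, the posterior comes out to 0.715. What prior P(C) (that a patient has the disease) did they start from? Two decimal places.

Bayes' rule in odds form gives O(C|E) = O(C)·[P(E|C)/P(E|¬C)], hence O(C) = O(C|E)/LR.
Posterior odds = 0.715/(1−0.715) = 2.5088. LR = 0.79/0.21 = 3.7619.
Prior odds = 2.5088/3.7619 = 0.6669, so P(C) = 0.6669/(1+0.6669) ≈ 0.40.

P(C) = 0.40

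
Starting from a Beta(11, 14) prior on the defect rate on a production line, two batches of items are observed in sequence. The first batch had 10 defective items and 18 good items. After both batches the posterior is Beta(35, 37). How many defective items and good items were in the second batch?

Because Beta–binomial updating is additive in the counts, the combined data contributed (α_post−α_prior, β_post−β_prior) successes and failures.
Total across both batches: 35−11=24 defective items, 37−14=23 good items.
Subtract the first batch: 24−10=14 defective items and 23−18=5 good items.

14 defective items and 5 good items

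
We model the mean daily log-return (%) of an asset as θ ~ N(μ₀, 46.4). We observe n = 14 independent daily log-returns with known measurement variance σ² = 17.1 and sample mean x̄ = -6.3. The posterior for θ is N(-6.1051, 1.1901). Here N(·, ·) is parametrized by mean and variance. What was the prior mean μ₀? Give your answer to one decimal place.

The posterior mean is a precision-weighted average: μ_n = (τ₀μ₀ + τ_data·x̄)/(τ₀+τ_data), with τ₀=1/σ₀² and τ_data=n/σ².
Here τ₀ = 1/46.4 = 0.021552 and τ_data = 14/17.1 = 0.818713, so τ_n = 0.840265.
Rearranging for μ₀: μ₀ = (μ_n·τ_n − τ_data·x̄)/τ₀ = (-6.1051·0.840265 − 0.818713·-6.3) / 0.021552 = 0.027990/0.021552 ≈ 1.3.

μ₀ = 1.3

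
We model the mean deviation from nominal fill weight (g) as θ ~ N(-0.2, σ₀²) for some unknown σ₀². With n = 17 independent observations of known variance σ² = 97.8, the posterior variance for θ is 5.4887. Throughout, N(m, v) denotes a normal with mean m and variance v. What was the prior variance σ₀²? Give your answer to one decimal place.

For the Normal–Normal model with known σ², precisions add: τ_n = τ₀ + n/σ².
So 1/σ₀² = 1/5.4887 − 17/97.8 = 0.182193 − 0.173824 = 0.008369.
Hence σ₀² = 1/0.008369 ≈ 119.5.

σ₀² = 119.5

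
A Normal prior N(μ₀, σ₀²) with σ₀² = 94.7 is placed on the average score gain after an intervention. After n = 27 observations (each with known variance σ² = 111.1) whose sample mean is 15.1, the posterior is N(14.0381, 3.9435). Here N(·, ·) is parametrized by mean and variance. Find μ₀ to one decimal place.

μ₀ = -10.4

The posterior mean is a precision-weighted average: μ_n = (τ₀μ₀ + τ_data·x̄)/(τ₀+τ_data), with τ₀=1/σ₀² and τ_data=n/σ².
Here τ₀ = 1/94.7 = 0.010560 and τ_data = 27/111.1 = 0.243024, so τ_n = 0.253584.
Rearranging for μ₀: μ₀ = (μ_n·τ_n − τ_data·x̄)/τ₀ = (14.0381·0.253584 − 0.243024·15.1) / 0.010560 = -0.109825/0.010560 ≈ -10.4.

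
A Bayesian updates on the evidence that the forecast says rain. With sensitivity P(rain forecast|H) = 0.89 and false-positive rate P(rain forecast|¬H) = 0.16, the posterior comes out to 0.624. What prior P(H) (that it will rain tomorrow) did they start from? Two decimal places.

Bayes' rule in odds form gives O(H|E) = O(H)·[P(E|H)/P(E|¬H)], hence O(H) = O(H|E)/LR.
Posterior odds = 0.624/(1−0.624) = 1.6596. LR = 0.89/0.16 = 5.5625.
Prior odds = 1.6596/5.5625 = 0.2984, so P(H) = 0.2984/(1+0.2984) ≈ 0.23.

P(H) = 0.23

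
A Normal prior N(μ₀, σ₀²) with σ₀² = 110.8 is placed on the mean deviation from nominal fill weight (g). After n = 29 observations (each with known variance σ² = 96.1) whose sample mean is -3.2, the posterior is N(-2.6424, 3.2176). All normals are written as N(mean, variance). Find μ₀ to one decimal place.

The posterior mean is a precision-weighted average: μ_n = (τ₀μ₀ + τ_data·x̄)/(τ₀+τ_data), with τ₀=1/σ₀² and τ_data=n/σ².
Here τ₀ = 1/110.8 = 0.009025 and τ_data = 29/96.1 = 0.301769, so τ_n = 0.310794.
Rearranging for μ₀: μ₀ = (μ_n·τ_n − τ_data·x̄)/τ₀ = (-2.6424·0.310794 − 0.301769·-3.2) / 0.009025 = 0.144419/0.009025 ≈ 16.0.

μ₀ = 16.0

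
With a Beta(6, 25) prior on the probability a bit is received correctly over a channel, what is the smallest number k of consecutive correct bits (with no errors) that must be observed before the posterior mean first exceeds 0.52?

After k correct bits and 0 errors the posterior is Beta(6+k, 25), with mean (6+k)/(6+25+k).
Set (6+k)/(31+k) > 0.52 and solve: k > (0.52·31 − 6)/(1 − 0.52) = 21.083.
The smallest integer exceeding 21.083 is 22.

k = 22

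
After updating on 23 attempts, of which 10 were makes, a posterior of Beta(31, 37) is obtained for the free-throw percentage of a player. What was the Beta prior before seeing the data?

A Beta(α, β) prior with s successes and f failures in binomial data gives a Beta(α+s, β+f) posterior.
Subtract the data counts: 31−10=21, 37−13=24.

Beta(21, 24)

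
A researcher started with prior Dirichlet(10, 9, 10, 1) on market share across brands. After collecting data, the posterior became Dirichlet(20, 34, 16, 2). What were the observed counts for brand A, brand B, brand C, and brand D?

counts (10, 25, 6, 1)

For a Dirichlet(α) prior with multinomial counts c, the posterior is Dirichlet(α + c) componentwise.
Counts are posterior − prior componentwise: 20−10=10, 34−9=25, 16−10=6, 2−1=1.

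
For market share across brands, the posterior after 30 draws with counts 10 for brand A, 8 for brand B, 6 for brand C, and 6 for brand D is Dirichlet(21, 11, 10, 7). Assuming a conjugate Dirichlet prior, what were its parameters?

Dirichlet(11, 3, 4, 1)

For a Dirichlet(α) prior with multinomial counts c, the posterior is Dirichlet(α + c) componentwise.
Subtract each count from the matching posterior parameter: 21−10=11, 11−8=3, 10−6=4, 7−6=1.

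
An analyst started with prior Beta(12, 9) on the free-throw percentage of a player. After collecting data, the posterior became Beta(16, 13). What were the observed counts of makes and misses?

A Beta(a, b) prior with s successes and f failures in binomial data gives a Beta(a+s, b+f) posterior.
Match parameters: s=16−12=4, f=13−9=4.

4 makes and 4 misses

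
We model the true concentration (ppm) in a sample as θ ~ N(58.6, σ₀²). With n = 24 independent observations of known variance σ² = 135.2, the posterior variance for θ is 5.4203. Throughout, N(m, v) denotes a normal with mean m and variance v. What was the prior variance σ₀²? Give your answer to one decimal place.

σ₀² = 143.3

Posterior precision equals prior precision plus data precision: 1/σ_n² = 1/σ₀² + n/σ².
So 1/σ₀² = 1/5.4203 − 24/135.2 = 0.184492 − 0.177515 = 0.006977.
Hence σ₀² = 1/0.006977 ≈ 143.3.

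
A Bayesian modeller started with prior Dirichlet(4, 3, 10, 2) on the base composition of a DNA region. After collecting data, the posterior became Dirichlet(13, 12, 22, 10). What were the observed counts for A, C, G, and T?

counts (9, 9, 12, 8)

For a Dirichlet(α) prior with multinomial counts c, the posterior is Dirichlet(α + c) componentwise.
Counts are posterior − prior componentwise: 13−4=9, 12−3=9, 22−10=12, 10−2=8.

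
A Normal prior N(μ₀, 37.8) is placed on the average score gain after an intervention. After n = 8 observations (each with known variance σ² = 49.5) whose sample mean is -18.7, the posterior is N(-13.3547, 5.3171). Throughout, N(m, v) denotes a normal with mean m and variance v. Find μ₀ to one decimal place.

The posterior mean is a precision-weighted average: μ_n = (τ₀μ₀ + τ_data·x̄)/(τ₀+τ_data), with τ₀=1/σ₀² and τ_data=n/σ².
Here τ₀ = 1/37.8 = 0.026455 and τ_data = 8/49.5 = 0.161616, so τ_n = 0.188071.
Rearranging for μ₀: μ₀ = (μ_n·τ_n − τ_data·x̄)/τ₀ = (-13.3547·0.188071 − 0.161616·-18.7) / 0.026455 = 0.510587/0.026455 ≈ 19.3.

μ₀ = 19.3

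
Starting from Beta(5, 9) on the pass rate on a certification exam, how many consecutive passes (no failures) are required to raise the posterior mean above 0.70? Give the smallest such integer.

After k passes and 0 failures the posterior is Beta(5+k, 9), with mean (5+k)/(5+9+k).
Set (5+k)/(14+k) > 0.70 and solve: k > (0.70·14 − 5)/(1 − 0.70) = 16.000.
The smallest integer exceeding 16.000 is 17, and checking k=17: (22)/(31) = 0.7097 > 0.70.

k = 17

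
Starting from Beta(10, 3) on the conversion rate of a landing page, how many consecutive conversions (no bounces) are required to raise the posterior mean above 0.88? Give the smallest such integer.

After k conversions and 0 bounces the posterior is Beta(10+k, 3), with mean (10+k)/(10+3+k).
Set (10+k)/(13+k) > 0.88 and solve: k > (0.88·13 − 10)/(1 − 0.88) = 12.000.
The smallest integer exceeding 12.000 is 13, and checking k=13: (23)/(26) = 0.8846 > 0.88.

k = 13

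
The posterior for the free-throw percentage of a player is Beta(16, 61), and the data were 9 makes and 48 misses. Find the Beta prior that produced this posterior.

Under Beta–binomial conjugacy the posterior parameters are (α+s, β+f).
Subtract the data counts: 16−9=7, 61−48=13.

Beta(7, 13)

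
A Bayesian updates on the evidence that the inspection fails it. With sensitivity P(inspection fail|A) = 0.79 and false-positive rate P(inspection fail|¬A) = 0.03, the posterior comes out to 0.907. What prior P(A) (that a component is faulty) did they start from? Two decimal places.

P(A) = 0.27

In odds form, posterior odds = prior odds × likelihood ratio, so prior odds = posterior odds ÷ LR.
Posterior odds = 0.907/(1−0.907) = 9.7527. LR = 0.79/0.03 = 26.3333.
Prior odds = 9.7527/26.3333 = 0.3704, so P(A) = 0.3704/(1+0.3704) ≈ 0.27.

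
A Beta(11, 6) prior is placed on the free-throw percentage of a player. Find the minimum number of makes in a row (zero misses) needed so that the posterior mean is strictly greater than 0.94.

k = 84

After k makes and 0 misses the posterior is Beta(11+k, 6), with mean (11+k)/(11+6+k).
Set (11+k)/(17+k) > 0.94 and solve: k > (0.94·17 − 11)/(1 − 0.94) = 83.000.
The smallest integer exceeding 83.000 is 84.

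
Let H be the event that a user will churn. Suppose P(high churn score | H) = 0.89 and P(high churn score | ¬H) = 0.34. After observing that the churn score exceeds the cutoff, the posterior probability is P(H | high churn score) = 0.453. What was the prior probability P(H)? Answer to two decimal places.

Bayes' rule in odds form gives O(H|E) = O(H)·[P(E|H)/P(E|¬H)], hence O(H) = O(H|E)/LR.
Posterior odds = 0.453/(1−0.453) = 0.8282. LR = 0.89/0.34 = 2.6176.
Prior odds = 0.8282/2.6176 = 0.3164, so P(H) = 0.3164/(1+0.3164) ≈ 0.24.

P(H) = 0.24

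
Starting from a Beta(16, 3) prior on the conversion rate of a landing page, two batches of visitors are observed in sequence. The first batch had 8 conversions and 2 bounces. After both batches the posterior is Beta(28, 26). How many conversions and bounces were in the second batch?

Because Beta–binomial updating is additive in the counts, the combined data contributed (α_post−α_prior, β_post−β_prior) successes and failures.
Total across both batches: 28−16=12 conversions, 26−3=23 bounces.
Subtract the first batch: 12−8=4 conversions and 23−2=21 bounces.

4 conversions and 21 bounces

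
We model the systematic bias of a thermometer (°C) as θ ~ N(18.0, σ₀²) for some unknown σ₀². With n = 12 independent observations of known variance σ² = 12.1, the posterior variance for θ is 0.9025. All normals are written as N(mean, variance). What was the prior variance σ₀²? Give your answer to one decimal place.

For the Normal–Normal model with known σ², precisions add: τ_n = τ₀ + n/σ².
So 1/σ₀² = 1/0.9025 − 12/12.1 = 1.108033 − 0.991736 = 0.116297.
Hence σ₀² = 1/0.116297 ≈ 8.6.

σ₀² = 8.6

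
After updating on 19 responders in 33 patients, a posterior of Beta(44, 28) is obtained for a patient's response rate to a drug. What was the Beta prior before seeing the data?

Beta(25, 14)

A Beta(a, b) prior with s successes and f failures in binomial data gives a Beta(a+s, b+f) posterior.
Subtract the data counts: 44−19=25, 28−14=14.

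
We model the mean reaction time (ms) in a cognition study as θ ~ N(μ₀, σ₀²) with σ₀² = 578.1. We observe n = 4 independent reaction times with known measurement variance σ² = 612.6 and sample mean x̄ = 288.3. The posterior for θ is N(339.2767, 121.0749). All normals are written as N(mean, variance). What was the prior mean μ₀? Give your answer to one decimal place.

The posterior mean is a precision-weighted average: μ_n = (τ₀μ₀ + τ_data·x̄)/(τ₀+τ_data), with τ₀=1/σ₀² and τ_data=n/σ².
Here τ₀ = 1/578.1 = 0.001730 and τ_data = 4/612.6 = 0.006530, so τ_n = 0.008260.
Rearranging for μ₀: μ₀ = (μ_n·τ_n − τ_data·x̄)/τ₀ = (339.2767·0.008260 − 0.006530·288.3) / 0.001730 = 0.919827/0.001730 ≈ 531.7.

μ₀ = 531.7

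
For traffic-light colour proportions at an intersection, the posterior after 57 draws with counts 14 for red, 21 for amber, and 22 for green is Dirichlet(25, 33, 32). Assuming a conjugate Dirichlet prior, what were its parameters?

Dirichlet(11, 12, 10)

For a Dirichlet(α) prior with multinomial counts c, the posterior is Dirichlet(α + c) componentwise.
Subtract each count from the matching posterior parameter: 25−14=11, 33−21=12, 32−22=10.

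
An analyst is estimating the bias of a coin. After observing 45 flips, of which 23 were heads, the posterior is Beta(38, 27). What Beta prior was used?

Beta(15, 5)

Under Beta–binomial conjugacy the posterior parameters are (a+s, b+f).
Subtract the data counts: 38−23=15, 27−22=5.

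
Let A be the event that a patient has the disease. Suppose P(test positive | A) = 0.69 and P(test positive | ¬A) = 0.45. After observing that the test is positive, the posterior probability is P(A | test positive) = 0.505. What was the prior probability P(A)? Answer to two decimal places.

In odds form, posterior odds = prior odds × likelihood ratio, so prior odds = posterior odds ÷ LR.
Posterior odds = 0.505/(1−0.505) = 1.0202. LR = 0.69/0.45 = 1.5333.
Prior odds = 1.0202/1.5333 = 0.6654, so P(A) = 0.6654/(1+0.6654) ≈ 0.40.

P(A) = 0.40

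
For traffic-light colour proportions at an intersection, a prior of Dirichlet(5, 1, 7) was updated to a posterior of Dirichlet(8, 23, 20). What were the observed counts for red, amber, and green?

For a Dirichlet(α) prior with multinomial counts c, the posterior is Dirichlet(α + c) componentwise.
Counts are posterior − prior componentwise: 8−5=3, 23−1=22, 20−7=13.

counts (3, 22, 13)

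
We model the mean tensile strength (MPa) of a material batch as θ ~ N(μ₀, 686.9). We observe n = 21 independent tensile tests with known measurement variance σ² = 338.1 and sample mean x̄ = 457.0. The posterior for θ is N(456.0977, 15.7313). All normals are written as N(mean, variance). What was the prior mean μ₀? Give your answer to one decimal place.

With known observation variance, the Normal–Normal posterior has precision τ_n = τ₀ + n/σ² and mean μ_n = (τ₀μ₀ + (n/σ²)x̄)/τ_n.
Here τ₀ = 1/686.9 = 0.001456 and τ_data = 21/338.1 = 0.062112, so τ_n = 0.063568.
Rearranging for μ₀: μ₀ = (μ_n·τ_n − τ_data·x̄)/τ₀ = (456.0977·0.063568 − 0.062112·457.0) / 0.001456 = 0.608035/0.001456 ≈ 417.6.

μ₀ = 417.6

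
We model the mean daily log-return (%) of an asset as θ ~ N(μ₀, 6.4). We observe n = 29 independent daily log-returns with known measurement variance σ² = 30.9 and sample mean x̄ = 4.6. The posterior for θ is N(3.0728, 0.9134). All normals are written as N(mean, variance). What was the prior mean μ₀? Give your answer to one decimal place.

With known observation variance, the Normal–Normal posterior has precision τ_n = τ₀ + n/σ² and mean μ_n = (τ₀μ₀ + (n/σ²)x̄)/τ_n.
Here τ₀ = 1/6.4 = 0.156250 and τ_data = 29/30.9 = 0.938511, so τ_n = 1.094761.
Rearranging for μ₀: μ₀ = (μ_n·τ_n − τ_data·x̄)/τ₀ = (3.0728·1.094761 − 0.938511·4.6) / 0.156250 = -0.953169/0.156250 ≈ -6.1.

μ₀ = -6.1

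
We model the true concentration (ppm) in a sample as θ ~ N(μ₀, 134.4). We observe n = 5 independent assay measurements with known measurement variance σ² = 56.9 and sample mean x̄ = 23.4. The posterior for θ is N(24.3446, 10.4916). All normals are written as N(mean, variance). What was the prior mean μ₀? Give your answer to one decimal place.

With known observation variance, the Normal–Normal posterior has precision τ_n = τ₀ + n/σ² and mean μ_n = (τ₀μ₀ + (n/σ²)x̄)/τ_n.
Here τ₀ = 1/134.4 = 0.007440 and τ_data = 5/56.9 = 0.087873, so τ_n = 0.095313.
Rearranging for μ₀: μ₀ = (μ_n·τ_n − τ_data·x̄)/τ₀ = (24.3446·0.095313 − 0.087873·23.4) / 0.007440 = 0.264129/0.007440 ≈ 35.5.

μ₀ = 35.5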